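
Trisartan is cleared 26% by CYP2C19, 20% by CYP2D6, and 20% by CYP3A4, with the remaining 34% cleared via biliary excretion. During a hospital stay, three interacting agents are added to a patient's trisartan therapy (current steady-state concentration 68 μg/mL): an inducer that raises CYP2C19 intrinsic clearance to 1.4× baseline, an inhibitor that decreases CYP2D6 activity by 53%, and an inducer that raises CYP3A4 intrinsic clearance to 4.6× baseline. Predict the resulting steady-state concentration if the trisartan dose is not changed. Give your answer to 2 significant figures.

The CYP2C19 pathway (26% of clearance) rises to 1.4× activity: 0.26 × 1.4 = 0.364.
The CYP2D6 pathway (20% of clearance) falls to 0.47× activity: 0.2 × 0.47 = 0.094.
The CYP3A4 pathway (20% of clearance) increases to 4.6× activity: 0.2 × 4.6 = 0.92.
The remaining 34% of clearance is unaffected.
CL_new/CL_old = 0.364 + 0.094 + 0.92 + 0.34 = 1.718.
Dividing the baseline by the relative clearance: 68 / 1.718 = 40 μg/mL.

40 μg/mL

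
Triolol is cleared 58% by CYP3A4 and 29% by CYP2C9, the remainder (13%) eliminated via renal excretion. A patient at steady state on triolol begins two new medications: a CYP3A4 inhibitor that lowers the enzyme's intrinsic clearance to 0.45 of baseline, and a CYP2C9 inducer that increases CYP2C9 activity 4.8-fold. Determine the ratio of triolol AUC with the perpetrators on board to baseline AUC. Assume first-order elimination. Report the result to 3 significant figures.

0.561

CYP3A4: 0.58 × 0.45 = 0.261
CYP2C9: 0.29 × 4.8 = 1.392
Other: 0.13 (unchanged)
Relative clearance = 0.261 + 1.392 + 0.13 = 1.783.
Because AUC varies inversely with clearance, the combined effect is 1 / 1.783 = 0.561.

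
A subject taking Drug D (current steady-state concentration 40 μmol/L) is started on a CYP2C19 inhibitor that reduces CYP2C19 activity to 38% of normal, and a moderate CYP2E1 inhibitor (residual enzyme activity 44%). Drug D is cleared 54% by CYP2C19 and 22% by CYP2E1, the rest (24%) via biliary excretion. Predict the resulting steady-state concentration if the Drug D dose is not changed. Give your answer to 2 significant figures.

74 μmol/L

CYP2C19: 0.54 × 0.38 = 0.2052
CYP2E1: 0.22 × 0.44 = 0.0968
Other: 0.24 (unchanged)
New clearance relative to baseline: 0.2052 + 0.0968 + 0.24 = 0.542.
Steady-state concentration ∝ 1/CL: new value = 40 / 0.542 = 74 μmol/L.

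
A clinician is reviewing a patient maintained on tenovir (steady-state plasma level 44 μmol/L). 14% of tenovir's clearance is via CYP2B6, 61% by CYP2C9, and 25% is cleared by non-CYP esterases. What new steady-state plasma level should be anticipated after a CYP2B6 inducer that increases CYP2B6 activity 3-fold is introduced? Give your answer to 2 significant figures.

34 μmol/L

The CYP2B6 pathway (14% of clearance) is boosted to 3× activity: 0.14 × 3 = 0.42.
CYP2C9 (61%) and the residual 25% are unaffected.
New clearance relative to baseline: 0.42 + 0.61 + 0.25 = 1.28.
Steady-state plasma level ∝ 1/CL, so new value = 44 / 1.28 = 34 μmol/L.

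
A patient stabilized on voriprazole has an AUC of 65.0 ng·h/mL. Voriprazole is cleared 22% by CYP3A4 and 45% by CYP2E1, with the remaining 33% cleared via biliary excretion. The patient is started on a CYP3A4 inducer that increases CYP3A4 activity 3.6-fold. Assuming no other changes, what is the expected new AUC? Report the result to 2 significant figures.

41 ng·h/mL

The CYP3A4 pathway (22% of clearance) rises to 3.6× activity: 0.22 × 3.6 = 0.792.
CYP2E1 (45%) and the residual 33% are unaffected.
CL_new/CL_old = 0.792 + 0.45 + 0.33 = 1.572.
With dosing unchanged, AUC scales as 1/CL: 65.0 / 1.572 = 41 ng·h/mL.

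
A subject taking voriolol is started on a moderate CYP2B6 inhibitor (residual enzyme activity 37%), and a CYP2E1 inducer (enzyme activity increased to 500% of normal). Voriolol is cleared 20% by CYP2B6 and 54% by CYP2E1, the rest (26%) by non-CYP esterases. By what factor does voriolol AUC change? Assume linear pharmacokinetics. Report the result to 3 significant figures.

The CYP2B6 pathway (20% of clearance) is reduced to 0.37× activity: 0.2 × 0.37 = 0.074.
The CYP2E1 pathway (54% of clearance) increases to 5× activity: 0.54 × 5 = 2.7.
The remaining 26% of clearance is unaffected.
New clearance relative to baseline: 0.074 + 2.7 + 0.26 = 3.034.
Net AUC ratio = 1 / 3.034 = 0.330.

0.330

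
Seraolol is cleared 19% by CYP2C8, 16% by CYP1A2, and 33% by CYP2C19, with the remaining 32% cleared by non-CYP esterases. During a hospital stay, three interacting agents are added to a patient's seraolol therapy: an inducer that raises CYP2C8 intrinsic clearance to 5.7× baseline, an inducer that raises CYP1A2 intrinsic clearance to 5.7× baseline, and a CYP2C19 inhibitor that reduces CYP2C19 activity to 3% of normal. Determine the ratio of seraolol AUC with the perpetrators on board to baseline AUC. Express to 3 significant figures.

0.430

CYP2C8: 0.19 × 5.7 = 1.083
CYP1A2: 0.16 × 5.7 = 0.912
CYP2C19: 0.33 × 0.03 = 0.0099
Other: 0.32 (unchanged)
New clearance relative to baseline: 1.083 + 0.912 + 0.0099 + 0.32 = 2.3249.
AUC ∝ 1/CL: fold-change = 1 / 2.3249 = 0.430.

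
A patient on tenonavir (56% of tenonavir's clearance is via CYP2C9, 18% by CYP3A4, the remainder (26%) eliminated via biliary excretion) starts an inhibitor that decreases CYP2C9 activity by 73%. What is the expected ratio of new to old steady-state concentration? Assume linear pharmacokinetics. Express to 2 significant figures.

The CYP2C9 pathway (56% of clearance) is reduced to 0.27× activity: 0.56 × 0.27 = 0.1512.
CYP3A4 (18%) and the residual 26% are unaffected.
Relative clearance = 0.1512 + 0.18 + 0.26 = 0.5912.
Steady-state concentration is inversely proportional to clearance, so the fold-change is 1 / 0.5912 = 1.7.

1.7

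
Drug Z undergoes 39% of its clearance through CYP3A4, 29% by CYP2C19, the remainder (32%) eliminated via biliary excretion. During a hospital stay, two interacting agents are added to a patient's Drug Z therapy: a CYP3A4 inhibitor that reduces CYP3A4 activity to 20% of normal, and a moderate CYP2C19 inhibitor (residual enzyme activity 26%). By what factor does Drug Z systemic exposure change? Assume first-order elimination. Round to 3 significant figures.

The CYP3A4 pathway (39% of clearance) drops to 0.2× activity: 0.39 × 0.2 = 0.078.
The CYP2C19 pathway (29% of clearance) drops to 0.26× activity: 0.29 × 0.26 = 0.0754.
Non-CYP routes (32%) are unchanged.
Relative clearance = 0.078 + 0.0754 + 0.32 = 0.4734.
Net systemic exposure ratio = 1 / 0.4734 = 2.11.

2.11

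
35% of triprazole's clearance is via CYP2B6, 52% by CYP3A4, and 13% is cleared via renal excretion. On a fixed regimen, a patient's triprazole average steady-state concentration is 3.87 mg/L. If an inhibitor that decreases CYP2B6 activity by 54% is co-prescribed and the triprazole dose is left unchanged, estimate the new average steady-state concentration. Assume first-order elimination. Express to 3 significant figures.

CYP2B6: 0.35 × 0.46 = 0.161
CYP3A4: 0.52 (unchanged)
Other: 0.13 (unchanged)
New clearance relative to baseline: 0.161 + 0.52 + 0.13 = 0.811.
With dosing unchanged, average steady-state concentration scales as 1/CL: 3.87 / 0.811 = 4.77 mg/L.

4.77 mg/L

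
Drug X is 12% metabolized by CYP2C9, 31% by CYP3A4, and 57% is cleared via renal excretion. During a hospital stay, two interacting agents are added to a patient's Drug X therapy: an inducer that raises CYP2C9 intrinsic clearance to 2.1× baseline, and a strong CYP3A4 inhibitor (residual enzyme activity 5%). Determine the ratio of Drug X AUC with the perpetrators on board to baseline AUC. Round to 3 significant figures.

The CYP2C9 pathway (12% of clearance) is boosted to 2.1× activity: 0.12 × 2.1 = 0.252.
The CYP3A4 pathway (31% of clearance) drops to 0.05× activity: 0.31 × 0.05 = 0.0155.
The remaining 57% of clearance is unaffected.
CL_new/CL_old = 0.252 + 0.0155 + 0.57 = 0.8375.
Net AUC ratio = 1 / 0.8375 = 1.19.

1.19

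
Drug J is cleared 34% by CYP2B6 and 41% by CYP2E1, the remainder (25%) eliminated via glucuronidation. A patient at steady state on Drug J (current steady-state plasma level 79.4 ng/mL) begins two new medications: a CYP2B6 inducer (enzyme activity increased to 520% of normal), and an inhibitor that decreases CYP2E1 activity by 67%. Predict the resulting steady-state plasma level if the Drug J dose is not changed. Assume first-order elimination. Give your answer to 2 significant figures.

CYP2B6: 0.34 × 5.2 = 1.768
CYP2E1: 0.41 × 0.33 = 0.1353
Other: 0.25 (unchanged)
CL_new/CL_old = 1.768 + 0.1353 + 0.25 = 2.1533.
New steady-state plasma level = 79.4 / 2.1533 = 37 ng/mL (concentration scales inversely with clearance).

37 ng/mL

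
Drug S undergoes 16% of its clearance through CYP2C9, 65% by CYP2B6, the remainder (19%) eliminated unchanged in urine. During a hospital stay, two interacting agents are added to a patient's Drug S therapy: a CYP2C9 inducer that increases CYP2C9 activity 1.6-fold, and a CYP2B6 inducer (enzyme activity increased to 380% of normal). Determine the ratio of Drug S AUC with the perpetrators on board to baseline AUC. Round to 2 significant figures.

The CYP2C9 pathway (16% of clearance) rises to 1.6× activity: 0.16 × 1.6 = 0.256.
The CYP2B6 pathway (65% of clearance) increases to 3.8× activity: 0.65 × 3.8 = 2.47.
The remaining 19% of clearance is unaffected.
New clearance relative to baseline: 0.256 + 2.47 + 0.19 = 2.916.
Net AUC ratio = 1 / 2.916 = 0.34.

0.34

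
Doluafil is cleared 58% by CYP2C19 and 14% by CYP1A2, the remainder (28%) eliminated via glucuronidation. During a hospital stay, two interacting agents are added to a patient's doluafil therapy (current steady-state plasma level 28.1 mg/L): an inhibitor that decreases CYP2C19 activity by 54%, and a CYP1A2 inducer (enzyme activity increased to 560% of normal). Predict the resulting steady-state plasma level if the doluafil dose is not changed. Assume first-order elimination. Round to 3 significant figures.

21.1 mg/L

CYP2C19: 0.58 × 0.46 = 0.2668
CYP1A2: 0.14 × 5.6 = 0.784
Other: 0.28 (unchanged)
Relative clearance = 0.2668 + 0.784 + 0.28 = 1.3308.
New steady-state plasma level = 28.1 / 1.3308 = 21.1 mg/L (concentration scales inversely with clearance).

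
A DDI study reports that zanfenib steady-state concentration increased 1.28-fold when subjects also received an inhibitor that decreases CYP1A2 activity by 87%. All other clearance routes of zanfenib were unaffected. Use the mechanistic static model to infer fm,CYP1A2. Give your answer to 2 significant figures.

0.25

CL'/CL = 1 / 1.28 = 0.7812
0.13·fm + (1 − fm) = 0.7812
fm = (0.7812 − 1) / (0.13 − 1) = 0.25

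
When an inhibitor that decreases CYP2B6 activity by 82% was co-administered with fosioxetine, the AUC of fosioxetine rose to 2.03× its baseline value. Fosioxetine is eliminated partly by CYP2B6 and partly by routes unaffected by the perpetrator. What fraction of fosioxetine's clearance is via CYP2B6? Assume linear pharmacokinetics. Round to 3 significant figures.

0.619

Call the CYP2B6 fraction fm. After the interaction, CL_new/CL_old = fm × 0.18 + (1 − fm).
AUC ratio = 1 / (new CL fraction), so new CL fraction = 1 / 2.03 = 0.4926.
fm × 0.18 + 1 − fm = 0.4926  ⇒  fm × (0.18 − 1) = −0.5074  ⇒  fm = 0.619.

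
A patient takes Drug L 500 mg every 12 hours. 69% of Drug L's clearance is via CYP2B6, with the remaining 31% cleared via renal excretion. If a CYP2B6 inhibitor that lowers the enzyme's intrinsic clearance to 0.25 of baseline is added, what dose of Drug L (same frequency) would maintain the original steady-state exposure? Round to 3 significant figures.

241 mg

CYP2B6: 0.69 × 0.25 = 0.1725
Other: 0.31 (unchanged)
Relative clearance = 0.1725 + 0.31 = 0.4825.
Css,avg = (dose rate)/CL, so holding Css fixed requires dose ∝ CL: 500 × 0.4825 = 241 mg.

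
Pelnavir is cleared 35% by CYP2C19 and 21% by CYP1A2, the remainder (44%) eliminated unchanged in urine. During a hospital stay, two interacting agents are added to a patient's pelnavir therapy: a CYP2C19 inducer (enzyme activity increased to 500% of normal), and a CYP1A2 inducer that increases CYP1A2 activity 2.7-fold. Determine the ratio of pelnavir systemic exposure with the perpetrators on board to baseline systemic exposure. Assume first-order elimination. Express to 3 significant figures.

0.363

CYP2C19: 0.35 × 5 = 1.75
CYP1A2: 0.21 × 2.7 = 0.567
Other: 0.44 (unchanged)
New clearance relative to baseline: 1.75 + 0.567 + 0.44 = 2.757.
Net systemic exposure ratio = 1 / 2.757 = 0.363.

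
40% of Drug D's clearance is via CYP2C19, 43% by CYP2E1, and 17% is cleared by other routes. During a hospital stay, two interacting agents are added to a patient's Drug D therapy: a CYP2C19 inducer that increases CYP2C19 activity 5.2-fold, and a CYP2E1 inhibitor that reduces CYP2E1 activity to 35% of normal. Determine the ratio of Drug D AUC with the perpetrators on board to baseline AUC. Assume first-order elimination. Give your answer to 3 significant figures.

CYP2C19: 0.4 × 5.2 = 2.08
CYP2E1: 0.43 × 0.35 = 0.1505
Other: 0.17 (unchanged)
CL_new/CL_old = 2.08 + 0.1505 + 0.17 = 2.4005.
Net AUC ratio = 1 / 2.4005 = 0.417.

0.417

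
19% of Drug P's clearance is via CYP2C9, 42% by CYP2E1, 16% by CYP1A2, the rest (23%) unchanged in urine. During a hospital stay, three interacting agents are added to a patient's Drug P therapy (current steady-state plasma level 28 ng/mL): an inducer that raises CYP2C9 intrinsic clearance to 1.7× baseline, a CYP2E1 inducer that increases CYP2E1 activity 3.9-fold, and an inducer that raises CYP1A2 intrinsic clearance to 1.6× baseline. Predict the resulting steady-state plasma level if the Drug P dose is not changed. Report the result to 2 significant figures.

The CYP2C9 pathway (19% of clearance) is boosted to 1.7× activity: 0.19 × 1.7 = 0.323.
The CYP2E1 pathway (42% of clearance) is boosted to 3.9× activity: 0.42 × 3.9 = 1.638.
The CYP1A2 pathway (16% of clearance) is boosted to 1.6× activity: 0.16 × 1.6 = 0.256.
The remaining 23% of clearance is unaffected.
Relative clearance = 0.323 + 1.638 + 0.256 + 0.23 = 2.447.
Steady-state plasma level ∝ 1/CL: new value = 28 / 2.447 = 11 ng/mL.

11 ng/mL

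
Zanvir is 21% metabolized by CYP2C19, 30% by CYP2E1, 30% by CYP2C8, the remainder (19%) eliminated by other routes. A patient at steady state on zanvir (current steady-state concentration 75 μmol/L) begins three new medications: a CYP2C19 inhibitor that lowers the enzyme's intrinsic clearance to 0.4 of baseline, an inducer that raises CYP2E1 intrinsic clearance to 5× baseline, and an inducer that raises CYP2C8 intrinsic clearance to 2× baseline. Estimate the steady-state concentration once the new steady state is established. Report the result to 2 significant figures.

The CYP2C19 pathway (21% of clearance) drops to 0.4× activity: 0.21 × 0.4 = 0.084.
The CYP2E1 pathway (30% of clearance) rises to 5× activity: 0.3 × 5 = 1.5.
The CYP2C8 pathway (30% of clearance) rises to 2× activity: 0.3 × 2 = 0.6.
The remaining 19% of clearance is unaffected.
CL_new/CL_old = 0.084 + 1.5 + 0.6 + 0.19 = 2.374.
New steady-state concentration = 75 / 2.374 = 32 μmol/L (concentration scales inversely with clearance).

32 μmol/L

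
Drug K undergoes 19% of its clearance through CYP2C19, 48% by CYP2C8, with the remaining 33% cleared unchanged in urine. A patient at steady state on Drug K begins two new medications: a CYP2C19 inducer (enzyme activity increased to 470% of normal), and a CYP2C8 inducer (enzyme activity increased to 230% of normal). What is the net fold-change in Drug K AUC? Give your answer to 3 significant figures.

The CYP2C19 pathway (19% of clearance) rises to 4.7× activity: 0.19 × 4.7 = 0.893.
The CYP2C8 pathway (48% of clearance) rises to 2.3× activity: 0.48 × 2.3 = 1.104.
Non-CYP routes (33%) are unchanged.
CL_new/CL_old = 0.893 + 1.104 + 0.33 = 2.327.
Because AUC varies inversely with clearance, the combined effect is 1 / 2.327 = 0.430.

0.430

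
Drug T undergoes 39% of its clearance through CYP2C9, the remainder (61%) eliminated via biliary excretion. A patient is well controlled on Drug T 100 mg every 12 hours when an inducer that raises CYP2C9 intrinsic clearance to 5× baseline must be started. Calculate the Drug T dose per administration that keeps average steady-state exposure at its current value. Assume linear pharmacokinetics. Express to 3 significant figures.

CYP2C9: 0.39 × 5 = 1.95
Other: 0.61 (unchanged)
CL_new/CL_old = 1.95 + 0.61 = 2.56.
To maintain the same steady-state level, dose must scale with clearance: new dose = 100 × 2.56 = 256 mg.

256 mg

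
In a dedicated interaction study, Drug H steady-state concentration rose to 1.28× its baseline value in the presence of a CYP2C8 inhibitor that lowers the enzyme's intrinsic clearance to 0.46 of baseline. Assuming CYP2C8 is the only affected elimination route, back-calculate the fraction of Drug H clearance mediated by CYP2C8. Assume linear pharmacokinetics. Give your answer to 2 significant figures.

Write x for the fraction cleared via CYP2C8. The observed steady-state concentration change means clearance fell to 1/1.28 = 0.7812 of baseline.
Only the CYP2C8 route changed, so 0.7812 = x·0.46 + (1 − x), giving x = 0.41.

0.41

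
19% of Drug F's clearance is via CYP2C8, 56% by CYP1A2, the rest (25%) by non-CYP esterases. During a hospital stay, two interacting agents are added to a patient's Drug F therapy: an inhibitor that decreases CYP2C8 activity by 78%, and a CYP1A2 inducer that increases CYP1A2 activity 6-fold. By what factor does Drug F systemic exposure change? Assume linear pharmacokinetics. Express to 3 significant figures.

0.274

CYP2C8: 0.19 × 0.22 = 0.0418
CYP1A2: 0.56 × 6 = 3.36
Other: 0.25 (unchanged)
CL_new/CL_old = 0.0418 + 3.36 + 0.25 = 3.6518.
Systemic exposure ∝ 1/CL: fold-change = 1 / 3.6518 = 0.274.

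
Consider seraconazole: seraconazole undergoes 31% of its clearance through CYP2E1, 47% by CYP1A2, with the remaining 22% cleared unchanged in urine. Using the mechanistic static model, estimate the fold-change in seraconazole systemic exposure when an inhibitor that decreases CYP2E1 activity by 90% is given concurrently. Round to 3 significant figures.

The CYP2E1 pathway (31% of clearance) is reduced to 0.1× activity: 0.31 × 0.1 = 0.031.
CYP1A2 (47%) and the residual 22% are unaffected.
Relative clearance = 0.031 + 0.47 + 0.22 = 0.721.
Systemic exposure is inversely proportional to clearance, so the fold-change is 1 / 0.721 = 1.39.

1.39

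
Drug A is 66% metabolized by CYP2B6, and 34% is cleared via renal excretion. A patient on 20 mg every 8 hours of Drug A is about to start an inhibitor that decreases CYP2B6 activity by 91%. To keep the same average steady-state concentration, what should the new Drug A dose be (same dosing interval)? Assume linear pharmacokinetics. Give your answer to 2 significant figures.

CYP2B6: 0.66 × 0.09 = 0.0594
Other: 0.34 (unchanged)
CL_new/CL_old = 0.0594 + 0.34 = 0.3994.
Css,avg = (dose rate)/CL, so holding Css fixed requires dose ∝ CL: 20 × 0.3994 = 8.0 mg.

8.0 mg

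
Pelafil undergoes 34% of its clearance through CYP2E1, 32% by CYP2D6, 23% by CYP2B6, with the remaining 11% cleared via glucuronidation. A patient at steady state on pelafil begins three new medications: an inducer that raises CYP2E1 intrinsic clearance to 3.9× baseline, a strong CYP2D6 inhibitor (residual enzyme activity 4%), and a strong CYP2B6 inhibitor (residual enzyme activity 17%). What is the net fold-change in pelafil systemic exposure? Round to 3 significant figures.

0.672

The CYP2E1 pathway (34% of clearance) increases to 3.9× activity: 0.34 × 3.9 = 1.326.
The CYP2D6 pathway (32% of clearance) drops to 0.04× activity: 0.32 × 0.04 = 0.0128.
The CYP2B6 pathway (23% of clearance) drops to 0.17× activity: 0.23 × 0.17 = 0.0391.
The remaining 11% of clearance is unaffected.
CL_new/CL_old = 1.326 + 0.0128 + 0.0391 + 0.11 = 1.4879.
Net systemic exposure ratio = 1 / 1.4879 = 0.672.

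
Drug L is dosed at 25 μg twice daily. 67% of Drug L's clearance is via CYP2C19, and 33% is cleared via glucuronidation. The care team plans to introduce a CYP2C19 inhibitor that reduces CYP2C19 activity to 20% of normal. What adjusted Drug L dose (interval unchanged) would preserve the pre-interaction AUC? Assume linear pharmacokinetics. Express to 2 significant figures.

12 μg

CYP2C19: 0.67 × 0.2 = 0.134
Other: 0.33 (unchanged)
Relative clearance = 0.134 + 0.33 = 0.464.
To maintain the same steady-state level, dose must scale with clearance: new dose = 25 × 0.464 = 12 μg.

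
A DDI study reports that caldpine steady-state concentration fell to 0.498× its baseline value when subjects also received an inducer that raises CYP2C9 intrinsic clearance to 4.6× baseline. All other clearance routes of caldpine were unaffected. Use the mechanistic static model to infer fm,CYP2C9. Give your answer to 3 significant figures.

CL'/CL = 1 / 0.498 = 2.008
4.6·fm + (1 − fm) = 2.008
fm = (2.008 − 1) / (4.6 − 1) = 0.280

0.280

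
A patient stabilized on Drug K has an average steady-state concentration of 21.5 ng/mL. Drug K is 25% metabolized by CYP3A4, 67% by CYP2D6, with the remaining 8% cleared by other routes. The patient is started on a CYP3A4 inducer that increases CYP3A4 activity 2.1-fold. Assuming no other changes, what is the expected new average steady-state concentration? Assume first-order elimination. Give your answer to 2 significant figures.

CYP3A4: 0.25 × 2.1 = 0.525
CYP2D6: 0.67 (unchanged)
Other: 0.08 (unchanged)
Relative clearance = 0.525 + 0.67 + 0.08 = 1.275.
Average steady-state concentration ∝ 1/CL, so new value = 21.5 / 1.275 = 17 ng/mL.

17 ng/mL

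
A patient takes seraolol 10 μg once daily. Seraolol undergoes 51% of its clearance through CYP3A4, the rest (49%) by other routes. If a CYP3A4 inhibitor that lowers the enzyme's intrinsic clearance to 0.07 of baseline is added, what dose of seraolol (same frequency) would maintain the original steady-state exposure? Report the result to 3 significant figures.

5.26 μg

The CYP3A4 pathway (51% of clearance) is reduced to 0.07× activity: 0.51 × 0.07 = 0.0357.
Non-CYP routes (49%) are unchanged.
Relative clearance = 0.0357 + 0.49 = 0.5257.
Css,avg = (dose rate)/CL, so holding Css fixed requires dose ∝ CL: 10 × 0.5257 = 5.26 μg.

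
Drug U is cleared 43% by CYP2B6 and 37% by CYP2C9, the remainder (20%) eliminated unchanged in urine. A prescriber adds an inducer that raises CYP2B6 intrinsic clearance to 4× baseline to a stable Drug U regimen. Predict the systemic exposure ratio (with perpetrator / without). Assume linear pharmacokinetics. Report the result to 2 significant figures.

The CYP2B6 pathway (43% of clearance) rises to 4× activity: 0.43 × 4 = 1.72.
CYP2C9 (37%) and the residual 20% are unaffected.
CL_new/CL_old = 1.72 + 0.37 + 0.2 = 2.29.
Since systemic exposure ∝ 1/CL, the ratio is 1 / 2.29 = 0.44.

0.44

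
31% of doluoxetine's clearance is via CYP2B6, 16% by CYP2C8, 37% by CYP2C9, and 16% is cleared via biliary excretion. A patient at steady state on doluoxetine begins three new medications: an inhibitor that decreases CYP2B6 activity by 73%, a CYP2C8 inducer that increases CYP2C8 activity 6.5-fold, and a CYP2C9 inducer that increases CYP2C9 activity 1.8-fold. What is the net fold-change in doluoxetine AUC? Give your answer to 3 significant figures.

CYP2B6: 0.31 × 0.27 = 0.0837
CYP2C8: 0.16 × 6.5 = 1.04
CYP2C9: 0.37 × 1.8 = 0.666
Other: 0.16 (unchanged)
CL_new/CL_old = 0.0837 + 1.04 + 0.666 + 0.16 = 1.9497.
Because AUC varies inversely with clearance, the combined effect is 1 / 1.9497 = 0.513.

0.513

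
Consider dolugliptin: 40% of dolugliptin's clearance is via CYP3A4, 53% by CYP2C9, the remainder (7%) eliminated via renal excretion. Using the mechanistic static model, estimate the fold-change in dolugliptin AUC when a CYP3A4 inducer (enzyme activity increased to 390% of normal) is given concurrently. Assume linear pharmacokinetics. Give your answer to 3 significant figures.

CYP3A4: 0.4 × 3.9 = 1.56
CYP2C9: 0.53 (unchanged)
Other: 0.07 (unchanged)
Relative clearance = 1.56 + 0.53 + 0.07 = 2.16.
Since AUC ∝ 1/CL, the ratio is 1 / 2.16 = 0.463.

0.463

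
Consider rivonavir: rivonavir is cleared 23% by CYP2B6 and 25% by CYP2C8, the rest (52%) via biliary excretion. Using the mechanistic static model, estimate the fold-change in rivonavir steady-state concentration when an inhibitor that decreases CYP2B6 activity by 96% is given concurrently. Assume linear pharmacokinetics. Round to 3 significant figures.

1.28

The CYP2B6 pathway (23% of clearance) falls to 0.04× activity: 0.23 × 0.04 = 0.0092.
CYP2C8 (25%) and the residual 52% are unaffected.
CL_new/CL_old = 0.0092 + 0.25 + 0.52 = 0.7792.
Since steady-state concentration ∝ 1/CL, the ratio is 1 / 0.7792 = 1.28.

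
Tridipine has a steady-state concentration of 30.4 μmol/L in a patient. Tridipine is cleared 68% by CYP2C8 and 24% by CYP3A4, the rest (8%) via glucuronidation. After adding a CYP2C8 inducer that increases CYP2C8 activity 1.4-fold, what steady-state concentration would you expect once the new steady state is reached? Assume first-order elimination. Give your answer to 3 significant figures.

CYP2C8: 0.68 × 1.4 = 0.952
CYP3A4: 0.24 (unchanged)
Other: 0.08 (unchanged)
New clearance relative to baseline: 0.952 + 0.24 + 0.08 = 1.272.
With dosing unchanged, steady-state concentration scales as 1/CL: 30.4 / 1.272 = 23.9 μmol/L.

23.9 μmol/L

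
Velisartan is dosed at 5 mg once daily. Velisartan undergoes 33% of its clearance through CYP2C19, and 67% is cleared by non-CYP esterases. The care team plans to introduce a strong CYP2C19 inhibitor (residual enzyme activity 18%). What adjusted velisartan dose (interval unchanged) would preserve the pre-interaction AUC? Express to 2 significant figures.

The CYP2C19 pathway (33% of clearance) drops to 0.18× activity: 0.33 × 0.18 = 0.0594.
The remaining 67% of clearance is unaffected.
CL_new/CL_old = 0.0594 + 0.67 = 0.7294.
Exposure is unchanged when dose changes in proportion to clearance. New dose = 5 mg × 0.7294 = 3.6 mg.

3.6 mg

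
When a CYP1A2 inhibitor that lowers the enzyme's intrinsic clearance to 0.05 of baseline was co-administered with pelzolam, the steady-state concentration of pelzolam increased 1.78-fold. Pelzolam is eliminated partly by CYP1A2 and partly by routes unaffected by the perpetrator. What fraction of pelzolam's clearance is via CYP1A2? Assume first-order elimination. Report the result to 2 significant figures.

Let x = fm,CYP1A2. Because steady-state concentration ∝ 1/CL, relative clearance fell to 1/1.78 = 0.5618.
Setting x·0.05 + (1 − x) = 0.5618 and solving: x = (0.5618 − 1)/(0.05 − 1) = 0.46.

0.46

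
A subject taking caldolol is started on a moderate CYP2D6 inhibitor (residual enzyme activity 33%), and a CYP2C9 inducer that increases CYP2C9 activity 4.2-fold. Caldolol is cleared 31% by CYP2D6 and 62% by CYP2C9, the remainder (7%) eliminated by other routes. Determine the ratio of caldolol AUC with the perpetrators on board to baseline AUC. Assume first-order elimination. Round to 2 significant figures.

The CYP2D6 pathway (31% of clearance) falls to 0.33× activity: 0.31 × 0.33 = 0.1023.
The CYP2C9 pathway (62% of clearance) rises to 4.2× activity: 0.62 × 4.2 = 2.604.
Non-CYP routes (7%) are unchanged.
Relative clearance = 0.1023 + 2.604 + 0.07 = 2.7763.
Net AUC ratio = 1 / 2.7763 = 0.36.

0.36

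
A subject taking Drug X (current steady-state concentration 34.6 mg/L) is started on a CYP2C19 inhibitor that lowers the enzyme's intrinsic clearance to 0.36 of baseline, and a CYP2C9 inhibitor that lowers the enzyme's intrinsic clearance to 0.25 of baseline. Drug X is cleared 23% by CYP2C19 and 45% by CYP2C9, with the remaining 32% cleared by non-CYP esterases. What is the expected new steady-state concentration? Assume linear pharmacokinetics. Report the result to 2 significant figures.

CYP2C19: 0.23 × 0.36 = 0.0828
CYP2C9: 0.45 × 0.25 = 0.1125
Other: 0.32 (unchanged)
CL_new/CL_old = 0.0828 + 0.1125 + 0.32 = 0.5153.
Dividing the baseline by the relative clearance: 34.6 / 0.5153 = 67 mg/L.

67 mg/L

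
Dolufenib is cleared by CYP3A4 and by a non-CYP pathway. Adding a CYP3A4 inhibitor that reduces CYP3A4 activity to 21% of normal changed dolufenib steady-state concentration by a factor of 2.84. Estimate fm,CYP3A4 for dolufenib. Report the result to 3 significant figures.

Call the CYP3A4 fraction fm. After the interaction, CL_new/CL_old = fm × 0.21 + (1 − fm).
Steady-state concentration ratio = 1 / (new CL fraction), so new CL fraction = 1 / 2.84 = 0.3521.
fm × 0.21 + 1 − fm = 0.3521  ⇒  fm × (0.21 − 1) = −0.6479  ⇒  fm = 0.820.

0.820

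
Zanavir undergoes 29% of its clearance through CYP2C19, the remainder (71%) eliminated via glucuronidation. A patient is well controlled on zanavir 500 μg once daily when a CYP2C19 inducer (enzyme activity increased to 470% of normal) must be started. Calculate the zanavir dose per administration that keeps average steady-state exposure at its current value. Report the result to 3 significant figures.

The CYP2C19 pathway (29% of clearance) is boosted to 4.7× activity: 0.29 × 4.7 = 1.363.
Non-CYP routes (71%) are unchanged.
New clearance relative to baseline: 1.363 + 0.71 = 2.073.
To maintain the same steady-state level, dose must scale with clearance: new dose = 500 × 2.073 = 1.04 × 10³ μg.

1.04 × 10³ μg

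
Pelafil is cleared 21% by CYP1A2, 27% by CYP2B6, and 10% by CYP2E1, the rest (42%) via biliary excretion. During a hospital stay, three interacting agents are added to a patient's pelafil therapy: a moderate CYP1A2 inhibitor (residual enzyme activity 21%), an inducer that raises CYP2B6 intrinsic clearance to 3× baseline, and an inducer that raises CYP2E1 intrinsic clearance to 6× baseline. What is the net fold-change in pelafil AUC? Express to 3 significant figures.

The CYP1A2 pathway (21% of clearance) is reduced to 0.21× activity: 0.21 × 0.21 = 0.0441.
The CYP2B6 pathway (27% of clearance) increases to 3× activity: 0.27 × 3 = 0.81.
The CYP2E1 pathway (10% of clearance) is boosted to 6× activity: 0.1 × 6 = 0.6.
Non-CYP routes (42%) are unchanged.
Relative clearance = 0.0441 + 0.81 + 0.6 + 0.42 = 1.8741.
Net AUC ratio = 1 / 1.8741 = 0.534.

0.534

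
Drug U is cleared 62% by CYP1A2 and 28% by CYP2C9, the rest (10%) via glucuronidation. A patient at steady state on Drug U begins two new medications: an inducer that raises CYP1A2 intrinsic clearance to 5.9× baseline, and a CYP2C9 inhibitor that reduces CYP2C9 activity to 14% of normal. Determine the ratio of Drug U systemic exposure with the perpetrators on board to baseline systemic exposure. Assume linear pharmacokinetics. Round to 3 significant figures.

0.263

The CYP1A2 pathway (62% of clearance) increases to 5.9× activity: 0.62 × 5.9 = 3.658.
The CYP2C9 pathway (28% of clearance) is reduced to 0.14× activity: 0.28 × 0.14 = 0.0392.
The remaining 10% of clearance is unaffected.
CL_new/CL_old = 3.658 + 0.0392 + 0.1 = 3.7972.
Because systemic exposure varies inversely with clearance, the combined effect is 1 / 3.7972 = 0.263.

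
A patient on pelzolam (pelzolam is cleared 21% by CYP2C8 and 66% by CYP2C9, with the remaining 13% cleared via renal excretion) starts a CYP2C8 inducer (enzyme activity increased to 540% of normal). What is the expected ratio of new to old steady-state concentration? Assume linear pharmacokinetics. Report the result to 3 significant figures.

CYP2C8: 0.21 × 5.4 = 1.134
CYP2C9: 0.66 (unchanged)
Other: 0.13 (unchanged)
Relative clearance = 1.134 + 0.66 + 0.13 = 1.924.
Since steady-state concentration ∝ 1/CL, the ratio is 1 / 1.924 = 0.520.

0.520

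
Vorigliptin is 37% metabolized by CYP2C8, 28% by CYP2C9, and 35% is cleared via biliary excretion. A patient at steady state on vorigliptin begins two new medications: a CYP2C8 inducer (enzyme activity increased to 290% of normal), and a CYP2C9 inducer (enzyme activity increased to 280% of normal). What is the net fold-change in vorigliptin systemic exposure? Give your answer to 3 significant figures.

The CYP2C8 pathway (37% of clearance) is boosted to 2.9× activity: 0.37 × 2.9 = 1.073.
The CYP2C9 pathway (28% of clearance) is boosted to 2.8× activity: 0.28 × 2.8 = 0.784.
Non-CYP routes (35%) are unchanged.
New clearance relative to baseline: 1.073 + 0.784 + 0.35 = 2.207.
Net systemic exposure ratio = 1 / 2.207 = 0.453.

0.453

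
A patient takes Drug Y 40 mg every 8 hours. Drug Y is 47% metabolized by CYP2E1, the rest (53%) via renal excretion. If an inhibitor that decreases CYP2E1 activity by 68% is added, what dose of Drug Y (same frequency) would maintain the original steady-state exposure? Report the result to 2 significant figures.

27 mg

The CYP2E1 pathway (47% of clearance) drops to 0.32× activity: 0.47 × 0.32 = 0.1504.
The remaining 53% of clearance is unaffected.
New clearance relative to baseline: 0.1504 + 0.53 = 0.6804.
To maintain the same steady-state level, dose must scale with clearance: new dose = 40 × 0.6804 = 27 mg.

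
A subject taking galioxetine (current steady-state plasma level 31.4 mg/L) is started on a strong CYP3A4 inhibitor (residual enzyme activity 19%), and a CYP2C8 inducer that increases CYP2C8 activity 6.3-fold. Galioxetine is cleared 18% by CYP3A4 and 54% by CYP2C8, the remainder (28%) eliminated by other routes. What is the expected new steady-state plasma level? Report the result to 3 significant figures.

8.45 mg/L

CYP3A4: 0.18 × 0.19 = 0.0342
CYP2C8: 0.54 × 6.3 = 3.402
Other: 0.28 (unchanged)
CL_new/CL_old = 0.0342 + 3.402 + 0.28 = 3.7162.
New steady-state plasma level = 31.4 / 3.7162 = 8.45 mg/L (concentration scales inversely with clearance).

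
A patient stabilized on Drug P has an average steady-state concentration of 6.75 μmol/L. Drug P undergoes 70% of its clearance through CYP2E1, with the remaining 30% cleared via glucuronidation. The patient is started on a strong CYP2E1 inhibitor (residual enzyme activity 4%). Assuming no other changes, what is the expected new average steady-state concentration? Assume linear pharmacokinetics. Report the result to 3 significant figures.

20.6 μmol/L

CYP2E1: 0.7 × 0.04 = 0.028
Other: 0.3 (unchanged)
New clearance relative to baseline: 0.028 + 0.3 = 0.328.
Average steady-state concentration ∝ 1/CL, so new value = 6.75 / 0.328 = 20.6 μmol/L.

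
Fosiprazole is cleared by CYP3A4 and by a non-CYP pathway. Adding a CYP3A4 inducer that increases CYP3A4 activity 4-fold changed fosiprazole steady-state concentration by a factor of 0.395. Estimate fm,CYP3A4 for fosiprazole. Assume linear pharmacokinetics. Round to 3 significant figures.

Write x for the fraction cleared via CYP3A4. The observed steady-state concentration change means clearance rose to 1/0.395 = 2.532 of baseline.
Only the CYP3A4 route changed, so 2.532 = x·4 + (1 − x), giving x = 0.511.

0.511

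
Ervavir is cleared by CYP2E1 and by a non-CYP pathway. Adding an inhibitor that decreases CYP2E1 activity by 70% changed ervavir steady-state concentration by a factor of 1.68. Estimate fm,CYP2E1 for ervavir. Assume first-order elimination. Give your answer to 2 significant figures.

0.58

CL'/CL = 1 / 1.68 = 0.5952
0.3·fm + (1 − fm) = 0.5952
fm = (0.5952 − 1) / (0.3 − 1) = 0.58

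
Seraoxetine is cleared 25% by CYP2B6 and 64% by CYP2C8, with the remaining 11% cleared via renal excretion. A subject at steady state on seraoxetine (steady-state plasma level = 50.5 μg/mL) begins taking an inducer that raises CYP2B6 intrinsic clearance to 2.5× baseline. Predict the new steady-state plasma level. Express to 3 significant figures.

CYP2B6: 0.25 × 2.5 = 0.625
CYP2C8: 0.64 (unchanged)
Other: 0.11 (unchanged)
Relative clearance = 0.625 + 0.64 + 0.11 = 1.375.
Steady-state plasma level ∝ 1/CL, so new value = 50.5 / 1.375 = 36.7 μg/mL.

36.7 μg/mL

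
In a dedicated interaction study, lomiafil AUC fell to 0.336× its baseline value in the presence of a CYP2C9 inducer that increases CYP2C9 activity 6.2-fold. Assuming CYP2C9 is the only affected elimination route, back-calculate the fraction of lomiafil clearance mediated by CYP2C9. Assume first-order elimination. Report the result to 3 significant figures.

0.380

Let fm be the CYP2C9 fraction. New clearance relative to baseline = fm × 6.2 + (1 − fm).
AUC ratio = 1 / (new CL fraction), so new CL fraction = 1 / 0.336 = 2.976.
fm × 6.2 + 1 − fm = 2.976  ⇒  fm × (6.2 − 1) = 1.976  ⇒  fm = 0.380.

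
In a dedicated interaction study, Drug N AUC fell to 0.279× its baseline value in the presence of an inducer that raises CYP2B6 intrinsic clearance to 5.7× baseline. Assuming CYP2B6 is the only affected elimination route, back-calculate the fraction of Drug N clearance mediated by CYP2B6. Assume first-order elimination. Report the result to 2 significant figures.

0.55

Let x = fm,CYP2B6. Because AUC ∝ 1/CL, relative clearance rose to 1/0.279 = 3.584.
Only the CYP2B6 route changed, so 3.584 = x·5.7 + (1 − x), giving x = 0.55.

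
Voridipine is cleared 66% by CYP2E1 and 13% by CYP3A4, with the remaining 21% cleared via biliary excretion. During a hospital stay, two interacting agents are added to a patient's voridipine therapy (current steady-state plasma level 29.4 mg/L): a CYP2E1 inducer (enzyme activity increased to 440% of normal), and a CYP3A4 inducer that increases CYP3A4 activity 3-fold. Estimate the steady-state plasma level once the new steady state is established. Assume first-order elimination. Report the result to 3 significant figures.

8.39 mg/L

The CYP2E1 pathway (66% of clearance) rises to 4.4× activity: 0.66 × 4.4 = 2.904.
The CYP3A4 pathway (13% of clearance) is boosted to 3× activity: 0.13 × 3 = 0.39.
The remaining 21% of clearance is unaffected.
Relative clearance = 2.904 + 0.39 + 0.21 = 3.504.
New steady-state plasma level = 29.4 / 3.504 = 8.39 mg/L (concentration scales inversely with clearance).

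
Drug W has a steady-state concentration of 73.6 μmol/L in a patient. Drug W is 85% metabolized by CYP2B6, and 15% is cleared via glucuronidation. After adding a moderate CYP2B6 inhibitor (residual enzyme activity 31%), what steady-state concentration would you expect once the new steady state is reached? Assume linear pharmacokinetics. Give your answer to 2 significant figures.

The CYP2B6 pathway (85% of clearance) is reduced to 0.31× activity: 0.85 × 0.31 = 0.2635.
The remaining 15% of clearance is unaffected.
New clearance relative to baseline: 0.2635 + 0.15 = 0.4135.
With dosing unchanged, steady-state concentration scales as 1/CL: 73.6 / 0.4135 = 1.8 × 10² μmol/L.

1.8 × 10² μmol/L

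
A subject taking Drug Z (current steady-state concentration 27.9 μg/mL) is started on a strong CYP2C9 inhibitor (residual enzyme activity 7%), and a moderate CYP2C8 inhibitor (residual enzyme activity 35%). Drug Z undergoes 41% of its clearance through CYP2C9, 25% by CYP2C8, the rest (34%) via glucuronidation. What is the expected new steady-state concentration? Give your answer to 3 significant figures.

The CYP2C9 pathway (41% of clearance) is reduced to 0.07× activity: 0.41 × 0.07 = 0.0287.
The CYP2C8 pathway (25% of clearance) drops to 0.35× activity: 0.25 × 0.35 = 0.0875.
The remaining 34% of clearance is unaffected.
Relative clearance = 0.0287 + 0.0875 + 0.34 = 0.4562.
New steady-state concentration = 27.9 / 0.4562 = 61.2 μg/mL (concentration scales inversely with clearance).

61.2 μg/mL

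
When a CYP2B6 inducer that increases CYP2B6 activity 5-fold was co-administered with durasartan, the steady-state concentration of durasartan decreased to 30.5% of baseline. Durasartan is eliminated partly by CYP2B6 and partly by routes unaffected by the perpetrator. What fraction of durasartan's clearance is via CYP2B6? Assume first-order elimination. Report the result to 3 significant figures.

0.570

CL'/CL = 1 / 0.305 = 3.279
5·fm + (1 − fm) = 3.279
fm = (3.279 − 1) / (5 − 1) = 0.570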